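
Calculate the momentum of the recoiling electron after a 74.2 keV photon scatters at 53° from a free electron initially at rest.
3.4475e-23 kg·m/s

The electron is initially at rest, so by conservation of momentum:
p⃗_e = p⃗₀ − p⃗'  (incident photon momentum minus scattered photon momentum)

Photon momentum magnitudes (p = h/λ = E/c):
λ₀ = hc/E₀ = 16.7095 pm → p₀ = h/λ₀ = 3.9655e-23 kg·m/s
Δλ = λ_C(1 − cos 53°) = 0.9661 pm
λ' = 17.6756 pm → p' = h/λ' = 3.7487e-23 kg·m/s

The scattered photon makes angle θ = 53° with the incident direction, so by the law of cosines:
|p⃗_e|² = p₀² + p'² − 2p₀p'cos θ
|p⃗_e|² = (3.9655e-23)² + (3.7487e-23)² − 2·3.9655e-23·3.7487e-23·cos(53°)
|p⃗_e| = 3.4475e-23 kg·m/s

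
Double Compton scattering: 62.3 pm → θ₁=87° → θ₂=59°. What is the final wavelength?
65.7760 pm

Apply Compton shift twice:

First scattering at θ₁ = 87°:
Δλ₁ = λ_C(1 - cos(87°))
Δλ₁ = 2.4263 × 0.9477
Δλ₁ = 2.2993 pm

After first scattering:
λ₁ = 62.3 + 2.2993 = 64.5993 pm

Second scattering at θ₂ = 59°:
Δλ₂ = λ_C(1 - cos(59°))
Δλ₂ = 2.4263 × 0.4850
Δλ₂ = 1.1767 pm

Final wavelength:
λ₂ = 64.5993 + 1.1767 = 65.7760 pm

Total shift: Δλ_total = 2.2993 + 1.1767 = 3.4760 pm

(Intermediate values are shown rounded; full precision is carried through to the final answer.)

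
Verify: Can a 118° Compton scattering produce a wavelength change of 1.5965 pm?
No, inconsistent

Calculate the expected shift for θ = 118°:

Δλ_expected = λ_C(1 - cos(118°))
Δλ_expected = 2.4263 × (1 - cos(118°))
Δλ_expected = 2.4263 × 1.4695
Δλ_expected = 3.5654 pm

Given shift: 1.5965 pm
Expected shift: 3.5654 pm
Difference: 1.9689 pm

The values do not match. The given shift corresponds to θ ≈ 70.0°, not 118°.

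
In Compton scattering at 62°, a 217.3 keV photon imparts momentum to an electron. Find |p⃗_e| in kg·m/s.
1.1015e-22 kg·m/s

The electron is initially at rest, so by conservation of momentum:
p⃗_e = p⃗₀ − p⃗'  (incident photon momentum minus scattered photon momentum)

Photon momentum magnitudes (p = h/λ = E/c):
λ₀ = hc/E₀ = 5.7057 pm → p₀ = h/λ₀ = 1.1613e-22 kg·m/s
Δλ = λ_C(1 − cos 62°) = 1.2872 pm
λ' = 6.9929 pm → p' = h/λ' = 9.4754e-23 kg·m/s

The scattered photon makes angle θ = 62° with the incident direction, so by the law of cosines:
|p⃗_e|² = p₀² + p'² − 2p₀p'cos θ
|p⃗_e|² = (1.1613e-22)² + (9.4754e-23)² − 2·1.1613e-22·9.4754e-23·cos(62°)
|p⃗_e| = 1.1015e-22 kg·m/s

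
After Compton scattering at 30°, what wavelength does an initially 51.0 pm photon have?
51.3251 pm

Using the Compton formula: λ' = λ + λ_C(1 − cos θ)

For θ = 30°, cos θ = √3/2 (exact) ≈ 0.8660, so:
1 − cos 30° = 1 − (√3/2) ≈ 0.1340

Δλ = λ_C × 0.1340 = 2.4263 × 0.1340 = 0.3251 pm

λ' = 51.0 + 0.3251 = 51.3251 pm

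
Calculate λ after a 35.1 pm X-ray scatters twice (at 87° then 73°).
39.1163 pm

Apply Compton shift twice:

First scattering at θ₁ = 87°:
Δλ₁ = λ_C(1 - cos(87°))
Δλ₁ = 2.4263 × 0.9477
Δλ₁ = 2.2993 pm

After first scattering:
λ₁ = 35.1 + 2.2993 = 37.3993 pm

Second scattering at θ₂ = 73°:
Δλ₂ = λ_C(1 - cos(73°))
Δλ₂ = 2.4263 × 0.7076
Δλ₂ = 1.7169 pm

Final wavelength:
λ₂ = 37.3993 + 1.7169 = 39.1163 pm

Total shift: Δλ_total = 2.2993 + 1.7169 = 4.0163 pm

(Intermediate values are shown rounded; full precision is carried through to the final answer.)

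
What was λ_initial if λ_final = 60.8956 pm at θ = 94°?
58.3000 pm

From λ' = λ + Δλ, we have λ = λ' - Δλ

First calculate the Compton shift:
Δλ = λ_C(1 - cos θ)
Δλ = 2.4263 × (1 - cos(94°))
Δλ = 2.4263 × 1.0698
Δλ = 2.5956 pm

Initial wavelength:
λ = λ' - Δλ
λ = 60.8956 - 2.5956
λ = 58.3000 pm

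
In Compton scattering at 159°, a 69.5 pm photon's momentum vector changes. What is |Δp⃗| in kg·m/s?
1.8156e-23 kg·m/s

Photon momentum magnitude is p = h/λ.

Initial momentum:
p₀ = h/λ = 6.6261e-34/6.9500e-11 = 9.5339e-24 kg·m/s

After scattering:
λ' = λ + Δλ = 69.5 + 4.6915 = 74.1915 pm
p' = h/λ' = 6.6261e-34/7.4191e-11 = 8.9310e-24 kg·m/s

Momentum is a vector; the scattered photon's direction makes angle θ = 159° with the incident direction. The magnitude of the vector change Δp⃗ = p⃗₀ − p⃗' is found from the law of cosines:
|Δp⃗|² = p₀² + p'² − 2p₀p'cos θ
|Δp⃗|² = (9.5339e-24)² + (8.9310e-24)² − 2·9.5339e-24·8.9310e-24·cos(159°)
|Δp⃗| = 1.8156e-23 kg·m/s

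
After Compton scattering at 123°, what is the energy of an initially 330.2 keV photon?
165.2551 keV

First convert energy to wavelength:
λ = hc/E, with hc ≈ 1239.842 keV·pm (i.e. 1239.842 eV·nm)

For E = 330.2 keV = 330200 eV:
λ = 1239.842 keV·pm / 330.2 keV
λ = 3.7548 pm

Calculate the Compton shift:
Δλ = λ_C(1 - cos(123°)) = 2.4263 × 1.5446
Δλ = 3.7478 pm

Final wavelength:
λ' = 3.7548 + 3.7478 = 7.5026 pm

Final energy:
E' = hc/λ' = 1239.842 / 7.5026 = 165.2551 keV

(Intermediate values are shown rounded; full precision is carried through to the final answer.)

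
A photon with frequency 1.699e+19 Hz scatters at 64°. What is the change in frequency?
1.218e+18 Hz (decrease)

Convert frequency to wavelength (c = 299792458 m/s):
λ₀ = c/f₀ = 299792458/1.699e+19 = 1.7645230e-11 m = 17.6452 pm

Calculate Compton shift:
Δλ = λ_C(1 - cos(64°)) = 1.3627 pm

Final wavelength:
λ' = λ₀ + Δλ = 17.6452 + 1.3627 = 19.0079 pm

Final frequency:
f' = c/λ' = 299792458/1.9007916e-11 = 1.5771979e+19 Hz

Frequency shift (decrease):
Δf = f₀ - f' = 1.699e+19 - 1.5771979e+19 = 1.218e+18 Hz

(Intermediate values are shown rounded; full precision is carried through to the final answer.)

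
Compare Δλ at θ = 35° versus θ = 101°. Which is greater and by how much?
101° produces the larger shift by a factor of 6.585

Calculate both shifts using Δλ = λ_C(1 - cos θ):

For θ₁ = 35°:
Δλ₁ = 2.4263 × (1 - cos(35°))
Δλ₁ = 2.4263 × 0.1808
Δλ₁ = 0.4388 pm

For θ₂ = 101°:
Δλ₂ = 2.4263 × (1 - cos(101°))
Δλ₂ = 2.4263 × 1.1908
Δλ₂ = 2.8893 pm

The 101° angle produces the larger shift.
Ratio: 2.8893/0.4388 = 6.585

(Intermediate values are shown rounded; full precision is carried through to the final answer.)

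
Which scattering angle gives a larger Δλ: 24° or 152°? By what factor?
152° produces the larger shift by a factor of 21.780

Calculate both shifts using Δλ = λ_C(1 - cos θ):

For θ₁ = 24°:
Δλ₁ = 2.4263 × (1 - cos(24°))
Δλ₁ = 2.4263 × 0.0865
Δλ₁ = 0.2098 pm

For θ₂ = 152°:
Δλ₂ = 2.4263 × (1 - cos(152°))
Δλ₂ = 2.4263 × 1.8829
Δλ₂ = 4.5686 pm

The 152° angle produces the larger shift.
Ratio: 4.5686/0.2098 = 21.780

(Intermediate values are shown rounded; full precision is carried through to the final answer.)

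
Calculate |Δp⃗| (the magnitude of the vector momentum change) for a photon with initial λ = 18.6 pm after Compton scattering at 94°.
4.9007e-23 kg·m/s

Photon momentum magnitude is p = h/λ.

Initial momentum:
p₀ = h/λ = 6.6261e-34/1.8600e-11 = 3.5624e-23 kg·m/s

After scattering:
λ' = λ + Δλ = 18.6 + 2.5956 = 21.1956 pm
p' = h/λ' = 6.6261e-34/2.1196e-11 = 3.1262e-23 kg·m/s

Momentum is a vector; the scattered photon's direction makes angle θ = 94° with the incident direction. The magnitude of the vector change Δp⃗ = p⃗₀ − p⃗' is found from the law of cosines:
|Δp⃗|² = p₀² + p'² − 2p₀p'cos θ
|Δp⃗|² = (3.5624e-23)² + (3.1262e-23)² − 2·3.5624e-23·3.1262e-23·cos(94°)
|Δp⃗| = 4.9007e-23 kg·m/s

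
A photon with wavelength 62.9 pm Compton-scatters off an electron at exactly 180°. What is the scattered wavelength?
67.7526 pm

Using the Compton formula: λ' = λ + λ_C(1 − cos θ)

For θ = 180°, cos θ = -1 (exact) = -1.0000, so:
1 − cos 180° = 1 − (-1) = 2.0000

Δλ = λ_C × 2.0000 = 2.4263 × 2.0000 = 4.8526 pm

λ' = 62.9 + 4.8526 = 67.7526 pm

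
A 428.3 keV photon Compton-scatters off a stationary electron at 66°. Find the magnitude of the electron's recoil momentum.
2.1748e-22 kg·m/s

The electron is initially at rest, so by conservation of momentum:
p⃗_e = p⃗₀ − p⃗'  (incident photon momentum minus scattered photon momentum)

Photon momentum magnitudes (p = h/λ = E/c):
λ₀ = hc/E₀ = 2.8948 pm → p₀ = h/λ₀ = 2.2890e-22 kg·m/s
Δλ = λ_C(1 − cos 66°) = 1.4394 pm
λ' = 4.3342 pm → p' = h/λ' = 1.5288e-22 kg·m/s

The scattered photon makes angle θ = 66° with the incident direction, so by the law of cosines:
|p⃗_e|² = p₀² + p'² − 2p₀p'cos θ
|p⃗_e|² = (2.2890e-22)² + (1.5288e-22)² − 2·2.2890e-22·1.5288e-22·cos(66°)
|p⃗_e| = 2.1748e-22 kg·m/s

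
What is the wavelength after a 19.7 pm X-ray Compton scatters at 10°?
19.7369 pm

Using the Compton scattering formula:
λ' = λ + Δλ = λ + λ_C(1 - cos θ)

Given:
- Initial wavelength λ = 19.7 pm
- Scattering angle θ = 10°
- Compton wavelength λ_C ≈ 2.4263 pm

Calculate the shift:
Δλ = 2.4263 × (1 - cos(10°))
Δλ = 2.4263 × 0.0152
Δλ = 0.0369 pm

Final wavelength:
λ' = 19.7 + 0.0369 = 19.7369 pm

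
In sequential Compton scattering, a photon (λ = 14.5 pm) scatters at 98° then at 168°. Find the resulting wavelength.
22.0636 pm

Apply Compton shift twice:

First scattering at θ₁ = 98°:
Δλ₁ = λ_C(1 - cos(98°))
Δλ₁ = 2.4263 × 1.1392
Δλ₁ = 2.7640 pm

After first scattering:
λ₁ = 14.5 + 2.7640 = 17.2640 pm

Second scattering at θ₂ = 168°:
Δλ₂ = λ_C(1 - cos(168°))
Δλ₂ = 2.4263 × 1.9781
Δλ₂ = 4.7996 pm

Final wavelength:
λ₂ = 17.2640 + 4.7996 = 22.0636 pm

Total shift: Δλ_total = 2.7640 + 4.7996 = 7.5636 pm

(Intermediate values are shown rounded; full precision is carried through to the final answer.)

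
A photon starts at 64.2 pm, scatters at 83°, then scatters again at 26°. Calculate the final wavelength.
66.5762 pm

Apply Compton shift twice:

First scattering at θ₁ = 83°:
Δλ₁ = λ_C(1 - cos(83°))
Δλ₁ = 2.4263 × 0.8781
Δλ₁ = 2.1306 pm

After first scattering:
λ₁ = 64.2 + 2.1306 = 66.3306 pm

Second scattering at θ₂ = 26°:
Δλ₂ = λ_C(1 - cos(26°))
Δλ₂ = 2.4263 × 0.1012
Δλ₂ = 0.2456 pm

Final wavelength:
λ₂ = 66.3306 + 0.2456 = 66.5762 pm

Total shift: Δλ_total = 2.1306 + 0.2456 = 2.3762 pm

(Intermediate values are shown rounded; full precision is carried through to the final answer.)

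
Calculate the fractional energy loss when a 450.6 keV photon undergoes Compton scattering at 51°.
0.2463 (or 24.63%)

Calculate initial and final photon energies:

Initial: E₀ = 450.6 keV → λ₀ = 2.7515 pm
Compton shift: Δλ = 0.8994 pm
Final wavelength: λ' = 3.6509 pm
Final energy: E' = 339.5972 keV

Fractional energy loss:
(E₀ - E')/E₀ = (450.6000 - 339.5972)/450.6000
= 111.0028/450.6000
= 0.2463
= 24.63%

(Intermediate values are shown rounded; full precision is carried through to the final answer.)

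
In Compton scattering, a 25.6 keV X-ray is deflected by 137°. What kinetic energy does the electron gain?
2.0432 keV

By energy conservation: K_e = E_initial - E_final

First find the scattered photon energy:
Initial wavelength: λ = hc/E = 48.4313 pm
Compton shift: Δλ = λ_C(1 - cos(137°)) = 4.2008 pm
Final wavelength: λ' = 48.4313 + 4.2008 = 52.6321 pm
Final photon energy: E' = hc/λ' = 23.5568 keV

Electron kinetic energy:
K_e = E - E' = 25.6000 - 23.5568 = 2.0432 keV

(Intermediate values are shown rounded; full precision is carried through to the final answer.)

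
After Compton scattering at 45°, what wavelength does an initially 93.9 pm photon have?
94.6106 pm

Using the Compton formula: λ' = λ + λ_C(1 − cos θ)

For θ = 45°, cos θ = √2/2 (exact) ≈ 0.7071, so:
1 − cos 45° = 1 − (√2/2) ≈ 0.2929

Δλ = λ_C × 0.2929 = 2.4263 × 0.2929 = 0.7106 pm

λ' = 93.9 + 0.7106 = 94.6106 pm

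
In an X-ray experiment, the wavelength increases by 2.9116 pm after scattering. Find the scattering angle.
101.54°

From the Compton formula Δλ = λ_C(1 - cos θ), we can solve for θ:

cos θ = 1 - Δλ/λ_C

Given:
- Δλ = 2.9116 pm
- λ_C = h/(m_e·c) ≈ 2.42631024 pm

cos θ = 1 - 2.9116/2.42631024
cos θ = 1 - 1.200011
cos θ = -0.200011

θ = arccos(-0.200011)
θ = 101.54°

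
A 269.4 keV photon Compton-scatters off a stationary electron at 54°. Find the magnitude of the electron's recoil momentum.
1.2124e-22 kg·m/s

The electron is initially at rest, so by conservation of momentum:
p⃗_e = p⃗₀ − p⃗'  (incident photon momentum minus scattered photon momentum)

Photon momentum magnitudes (p = h/λ = E/c):
λ₀ = hc/E₀ = 4.6022 pm → p₀ = h/λ₀ = 1.4398e-22 kg·m/s
Δλ = λ_C(1 − cos 54°) = 1.0002 pm
λ' = 5.6024 pm → p' = h/λ' = 1.1827e-22 kg·m/s

The scattered photon makes angle θ = 54° with the incident direction, so by the law of cosines:
|p⃗_e|² = p₀² + p'² − 2p₀p'cos θ
|p⃗_e|² = (1.4398e-22)² + (1.1827e-22)² − 2·1.4398e-22·1.1827e-22·cos(54°)
|p⃗_e| = 1.2124e-22 kg·m/s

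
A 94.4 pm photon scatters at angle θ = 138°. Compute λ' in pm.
98.6294 pm

Using the Compton scattering formula:
λ' = λ + Δλ = λ + λ_C(1 - cos θ)

Given:
- Initial wavelength λ = 94.4 pm
- Scattering angle θ = 138°
- Compton wavelength λ_C ≈ 2.4263 pm

Calculate the shift:
Δλ = 2.4263 × (1 - cos(138°))
Δλ = 2.4263 × 1.7431
Δλ = 4.2294 pm

Final wavelength:
λ' = 94.4 + 4.2294 = 98.6294 pm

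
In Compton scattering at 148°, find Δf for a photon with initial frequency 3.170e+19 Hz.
1.020e+19 Hz (decrease)

Convert frequency to wavelength (c = 299792458 m/s):
λ₀ = c/f₀ = 299792458/3.170e+19 = 9.4571753e-12 m = 9.4572 pm

Calculate Compton shift:
Δλ = λ_C(1 - cos(148°)) = 4.4839 pm

Final wavelength:
λ' = λ₀ + Δλ = 9.4572 + 4.4839 = 13.9411 pm

Final frequency:
f' = c/λ' = 299792458/1.3941113e-11 = 2.1504198e+19 Hz

Frequency shift (decrease):
Δf = f₀ - f' = 3.170e+19 - 2.1504198e+19 = 1.020e+19 Hz

(Intermediate values are shown rounded; full precision is carried through to the final answer.)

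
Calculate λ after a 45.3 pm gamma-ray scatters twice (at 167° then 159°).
54.7819 pm

Apply Compton shift twice:

First scattering at θ₁ = 167°:
Δλ₁ = λ_C(1 - cos(167°))
Δλ₁ = 2.4263 × 1.9744
Δλ₁ = 4.7904 pm

After first scattering:
λ₁ = 45.3 + 4.7904 = 50.0904 pm

Second scattering at θ₂ = 159°:
Δλ₂ = λ_C(1 - cos(159°))
Δλ₂ = 2.4263 × 1.9336
Δλ₂ = 4.6915 pm

Final wavelength:
λ₂ = 50.0904 + 4.6915 = 54.7819 pm

Total shift: Δλ_total = 4.7904 + 4.6915 = 9.4819 pm

(Intermediate values are shown rounded; full precision is carried through to the final answer.)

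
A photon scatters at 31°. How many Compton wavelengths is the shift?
0.1428 λ_C

The Compton shift formula is:
Δλ = λ_C(1 - cos θ)

Dividing both sides by λ_C:
Δλ/λ_C = 1 - cos θ

For θ = 31°:
Δλ/λ_C = 1 - cos(31°)
Δλ/λ_C = 1 - 0.8572
Δλ/λ_C = 0.1428

This means the shift is 0.1428 × λ_C = 0.3466 pm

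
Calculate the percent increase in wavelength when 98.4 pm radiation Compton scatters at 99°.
2.8515%

Calculate the Compton shift:
Δλ = λ_C(1 - cos(99°))
Δλ = 2.4263 × (1 - cos(99°))
Δλ = 2.4263 × 1.1564
Δλ = 2.8059 pm

Percentage change:
(Δλ/λ₀) × 100 = (2.8059/98.4) × 100
= 2.8515%

(Intermediate values are shown rounded; full precision is carried through to the final answer.)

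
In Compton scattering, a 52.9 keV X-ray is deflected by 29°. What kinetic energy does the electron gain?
0.6778 keV

By energy conservation: K_e = E_initial - E_final

First find the scattered photon energy:
Initial wavelength: λ = hc/E = 23.4375 pm
Compton shift: Δλ = λ_C(1 - cos(29°)) = 0.3042 pm
Final wavelength: λ' = 23.4375 + 0.3042 = 23.7417 pm
Final photon energy: E' = hc/λ' = 52.2222 keV

Electron kinetic energy:
K_e = E - E' = 52.9000 - 52.2222 = 0.6778 keV

(Intermediate values are shown rounded; full precision is carried through to the final answer.)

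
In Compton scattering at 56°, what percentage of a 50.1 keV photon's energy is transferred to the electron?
0.0414 (or 4.14%)

Calculate initial and final photon energies:

Initial: E₀ = 50.1 keV → λ₀ = 24.7473 pm
Compton shift: Δλ = 1.0695 pm
Final wavelength: λ' = 25.8169 pm
Final energy: E' = 48.0245 keV

Fractional energy loss:
(E₀ - E')/E₀ = (50.1000 - 48.0245)/50.1000
= 2.0755/50.1000
= 0.0414
= 4.14%

(Intermediate values are shown rounded; full precision is carried through to the final answer.)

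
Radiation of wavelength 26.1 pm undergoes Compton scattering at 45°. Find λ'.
26.8106 pm

Using the Compton formula: λ' = λ + λ_C(1 − cos θ)

For θ = 45°, cos θ = √2/2 (exact) ≈ 0.7071, so:
1 − cos 45° = 1 − (√2/2) ≈ 0.2929

Δλ = λ_C × 0.2929 = 2.4263 × 0.2929 = 0.7106 pm

λ' = 26.1 + 0.7106 = 26.8106 pm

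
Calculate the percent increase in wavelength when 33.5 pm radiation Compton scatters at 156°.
13.8593%

Calculate the Compton shift:
Δλ = λ_C(1 - cos(156°))
Δλ = 2.4263 × (1 - cos(156°))
Δλ = 2.4263 × 1.9135
Δλ = 4.6429 pm

Percentage change:
(Δλ/λ₀) × 100 = (4.6429/33.5) × 100
= 13.8593%

(Intermediate values are shown rounded; full precision is carried through to the final answer.)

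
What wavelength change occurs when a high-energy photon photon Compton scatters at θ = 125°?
3.8180 pm

Using the Compton scattering formula:
Δλ = λ_C(1 - cos θ)

where λ_C = h/(m_e·c) ≈ 2.4263 pm is the Compton wavelength of an electron.

For θ = 125°:
cos(125°) = -0.5736
1 - cos(125°) = 1.5736

Δλ = 2.4263 × 1.5736
Δλ = 3.8180 pm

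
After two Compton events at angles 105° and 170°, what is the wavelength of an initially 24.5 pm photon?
32.3700 pm

Apply Compton shift twice:

First scattering at θ₁ = 105°:
Δλ₁ = λ_C(1 - cos(105°))
Δλ₁ = 2.4263 × 1.2588
Δλ₁ = 3.0543 pm

After first scattering:
λ₁ = 24.5 + 3.0543 = 27.5543 pm

Second scattering at θ₂ = 170°:
Δλ₂ = λ_C(1 - cos(170°))
Δλ₂ = 2.4263 × 1.9848
Δλ₂ = 4.8158 pm

Final wavelength:
λ₂ = 27.5543 + 4.8158 = 32.3700 pm

Total shift: Δλ_total = 3.0543 + 4.8158 = 7.8700 pm

(Intermediate values are shown rounded; full precision is carried through to the final answer.)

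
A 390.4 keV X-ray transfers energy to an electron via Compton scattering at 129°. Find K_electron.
216.4862 keV

By energy conservation: K_e = E_initial - E_final

First find the scattered photon energy:
Initial wavelength: λ = hc/E = 3.1758 pm
Compton shift: Δλ = λ_C(1 - cos(129°)) = 3.9532 pm
Final wavelength: λ' = 3.1758 + 3.9532 = 7.1291 pm
Final photon energy: E' = hc/λ' = 173.9138 keV

Electron kinetic energy:
K_e = E - E' = 390.4000 - 173.9138 = 216.4862 keV

(Intermediate values are shown rounded; full precision is carried through to the final answer.)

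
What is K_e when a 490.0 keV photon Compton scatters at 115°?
282.7380 keV

By energy conservation: K_e = E_initial - E_final

First find the scattered photon energy:
Initial wavelength: λ = hc/E = 2.5303 pm
Compton shift: Δλ = λ_C(1 - cos(115°)) = 3.4517 pm
Final wavelength: λ' = 2.5303 + 3.4517 = 5.9820 pm
Final photon energy: E' = hc/λ' = 207.2620 keV

Electron kinetic energy:
K_e = E - E' = 490.0000 - 207.2620 = 282.7380 keV

(Intermediate values are shown rounded; full precision is carried through to the final answer.)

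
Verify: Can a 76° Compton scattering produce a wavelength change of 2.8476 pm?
No, inconsistent

Calculate the expected shift for θ = 76°:

Δλ_expected = λ_C(1 - cos(76°))
Δλ_expected = 2.4263 × (1 - cos(76°))
Δλ_expected = 2.4263 × 0.7581
Δλ_expected = 1.8393 pm

Given shift: 2.8476 pm
Expected shift: 1.8393 pm
Difference: 1.0083 pm

The values do not match. The given shift corresponds to θ ≈ 100.0°, not 76°.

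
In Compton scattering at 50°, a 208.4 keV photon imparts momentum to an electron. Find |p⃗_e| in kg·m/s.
8.9083e-23 kg·m/s

The electron is initially at rest, so by conservation of momentum:
p⃗_e = p⃗₀ − p⃗'  (incident photon momentum minus scattered photon momentum)

Photon momentum magnitudes (p = h/λ = E/c):
λ₀ = hc/E₀ = 5.9493 pm → p₀ = h/λ₀ = 1.1137e-22 kg·m/s
Δλ = λ_C(1 − cos 50°) = 0.8667 pm
λ' = 6.8160 pm → p' = h/λ' = 9.7213e-23 kg·m/s

The scattered photon makes angle θ = 50° with the incident direction, so by the law of cosines:
|p⃗_e|² = p₀² + p'² − 2p₀p'cos θ
|p⃗_e|² = (1.1137e-22)² + (9.7213e-23)² − 2·1.1137e-22·9.7213e-23·cos(50°)
|p⃗_e| = 8.9083e-23 kg·m/s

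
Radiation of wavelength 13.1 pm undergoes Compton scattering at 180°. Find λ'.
17.9526 pm

Using the Compton formula: λ' = λ + λ_C(1 − cos θ)

For θ = 180°, cos θ = -1 (exact) = -1.0000, so:
1 − cos 180° = 1 − (-1) = 2.0000

Δλ = λ_C × 2.0000 = 2.4263 × 2.0000 = 4.8526 pm

λ' = 13.1 + 4.8526 = 17.9526 pm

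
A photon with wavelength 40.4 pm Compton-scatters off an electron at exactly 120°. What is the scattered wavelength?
44.0395 pm

Using the Compton formula: λ' = λ + λ_C(1 − cos θ)

For θ = 120°, cos θ = -1/2 (exact) = -0.5000, so:
1 − cos 120° = 1 − (-1/2) = 1.5000

Δλ = λ_C × 1.5000 = 2.4263 × 1.5000 = 3.6395 pm

λ' = 40.4 + 3.6395 = 44.0395 pm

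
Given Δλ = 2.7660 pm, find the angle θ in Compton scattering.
98.05°

From the Compton formula Δλ = λ_C(1 - cos θ), we can solve for θ:

cos θ = 1 - Δλ/λ_C

Given:
- Δλ = 2.7660 pm
- λ_C = h/(m_e·c) ≈ 2.42631024 pm

cos θ = 1 - 2.7660/2.42631024
cos θ = 1 - 1.140003
cos θ = -0.140003

θ = arccos(-0.140003)
θ = 98.05°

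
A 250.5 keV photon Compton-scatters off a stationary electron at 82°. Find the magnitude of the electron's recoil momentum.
1.5257e-22 kg·m/s

The electron is initially at rest, so by conservation of momentum:
p⃗_e = p⃗₀ − p⃗'  (incident photon momentum minus scattered photon momentum)

Photon momentum magnitudes (p = h/λ = E/c):
λ₀ = hc/E₀ = 4.9495 pm → p₀ = h/λ₀ = 1.3387e-22 kg·m/s
Δλ = λ_C(1 − cos 82°) = 2.0886 pm
λ' = 7.0381 pm → p' = h/λ' = 9.4146e-23 kg·m/s

The scattered photon makes angle θ = 82° with the incident direction, so by the law of cosines:
|p⃗_e|² = p₀² + p'² − 2p₀p'cos θ
|p⃗_e|² = (1.3387e-22)² + (9.4146e-23)² − 2·1.3387e-22·9.4146e-23·cos(82°)
|p⃗_e| = 1.5257e-22 kg·m/s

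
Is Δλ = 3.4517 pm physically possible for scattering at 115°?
Yes, consistent

Calculate the expected shift for θ = 115°:

Δλ_expected = λ_C(1 - cos(115°))
Δλ_expected = 2.4263 × (1 - cos(115°))
Δλ_expected = 2.4263 × 1.4226
Δλ_expected = 3.4517 pm

Given shift: 3.4517 pm
Expected shift: 3.4517 pm
Difference: 0.0000 pm

The values match. This is consistent with Compton scattering at the stated angle.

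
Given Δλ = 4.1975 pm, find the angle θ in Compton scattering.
136.89°

From the Compton formula Δλ = λ_C(1 - cos θ), we can solve for θ:

cos θ = 1 - Δλ/λ_C

Given:
- Δλ = 4.1975 pm
- λ_C = h/(m_e·c) ≈ 2.42631024 pm

cos θ = 1 - 4.1975/2.42631024
cos θ = 1 - 1.729993
cos θ = -0.729993

θ = arccos(-0.729993)
θ = 136.89°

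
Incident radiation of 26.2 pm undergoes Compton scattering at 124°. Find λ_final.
29.9831 pm

Using the Compton scattering formula:
λ' = λ + Δλ = λ + λ_C(1 - cos θ)

Given:
- Initial wavelength λ = 26.2 pm
- Scattering angle θ = 124°
- Compton wavelength λ_C ≈ 2.4263 pm

Calculate the shift:
Δλ = 2.4263 × (1 - cos(124°))
Δλ = 2.4263 × 1.5592
Δλ = 3.7831 pm

Final wavelength:
λ' = 26.2 + 3.7831 = 29.9831 pm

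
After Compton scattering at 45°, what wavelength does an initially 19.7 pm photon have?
20.4106 pm

Using the Compton formula: λ' = λ + λ_C(1 − cos θ)

For θ = 45°, cos θ = √2/2 (exact) ≈ 0.7071, so:
1 − cos 45° = 1 − (√2/2) ≈ 0.2929

Δλ = λ_C × 0.2929 = 2.4263 × 0.2929 = 0.7106 pm

λ' = 19.7 + 0.7106 = 20.4106 pm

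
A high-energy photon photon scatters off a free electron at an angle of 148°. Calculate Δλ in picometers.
4.4839 pm

Using the Compton scattering formula:
Δλ = λ_C(1 - cos θ)

where λ_C = h/(m_e·c) ≈ 2.4263 pm is the Compton wavelength of an electron.

For θ = 148°:
cos(148°) = -0.8480
1 - cos(148°) = 1.8480

Δλ = 2.4263 × 1.8480
Δλ = 4.4839 pm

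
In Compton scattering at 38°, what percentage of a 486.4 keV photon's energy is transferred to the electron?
0.1679 (or 16.79%)

Calculate initial and final photon energies:

Initial: E₀ = 486.4 keV → λ₀ = 2.5490 pm
Compton shift: Δλ = 0.5144 pm
Final wavelength: λ' = 3.0634 pm
Final energy: E' = 404.7315 keV

Fractional energy loss:
(E₀ - E')/E₀ = (486.4000 - 404.7315)/486.4000
= 81.6685/486.4000
= 0.1679
= 16.79%

(Intermediate values are shown rounded; full precision is carried through to the final answer.)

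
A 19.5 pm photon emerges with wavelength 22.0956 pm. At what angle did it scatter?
94.00°

First find the wavelength shift:
Δλ = λ' - λ = 22.0956 - 19.5 = 2.5956 pm

Using Δλ = λ_C(1 - cos θ), with λ_C = h/(m_e·c) ≈ 2.42631024 pm:
cos θ = 1 - Δλ/λ_C
cos θ = 1 - 2.5956/2.42631024
cos θ = -0.069773

θ = arccos(-0.069773)
θ = 94.00°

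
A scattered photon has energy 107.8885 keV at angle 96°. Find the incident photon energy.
140.7000 keV

Convert final energy to wavelength (hc ≈ 1239.842 keV·pm):
λ' = hc/E' = 1239.842 / 107.8885 = 11.4919 pm

Calculate the Compton shift:
Δλ = λ_C(1 - cos(96°))
Δλ = 2.4263 × (1 - cos(96°))
Δλ = 2.6799 pm

Initial wavelength:
λ = λ' - Δλ = 11.4919 - 2.6799 = 8.8120 pm

Initial energy:
E = hc/λ = 1239.842 / 8.8120 = 140.7000 keV

(Intermediate values are shown rounded; full precision is carried through to the final answer.)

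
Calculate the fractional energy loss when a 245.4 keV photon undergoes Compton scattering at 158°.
0.4807 (or 48.07%)

Calculate initial and final photon energies:

Initial: E₀ = 245.4 keV → λ₀ = 5.0523 pm
Compton shift: Δλ = 4.6759 pm
Final wavelength: λ' = 9.7283 pm
Final energy: E' = 127.4472 keV

Fractional energy loss:
(E₀ - E')/E₀ = (245.4000 - 127.4472)/245.4000
= 117.9528/245.4000
= 0.4807
= 48.07%

(Intermediate values are shown rounded; full precision is carried through to the final answer.)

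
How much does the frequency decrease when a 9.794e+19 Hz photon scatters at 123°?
5.391e+19 Hz (decrease)

Convert frequency to wavelength (c = 299792458 m/s):
λ₀ = c/f₀ = 299792458/9.794e+19 = 3.0609808e-12 m = 3.0610 pm

Calculate Compton shift:
Δλ = λ_C(1 - cos(123°)) = 3.7478 pm

Final wavelength:
λ' = λ₀ + Δλ = 3.0610 + 3.7478 = 6.8088 pm

Final frequency:
f' = c/λ' = 299792458/6.8087543e-12 = 4.4030442e+19 Hz

Frequency shift (decrease):
Δf = f₀ - f' = 9.794e+19 - 4.4030442e+19 = 5.391e+19 Hz

(Intermediate values are shown rounded; full precision is carried through to the final answer.)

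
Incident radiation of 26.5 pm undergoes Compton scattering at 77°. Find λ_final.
28.3805 pm

Using the Compton scattering formula:
λ' = λ + Δλ = λ + λ_C(1 - cos θ)

Given:
- Initial wavelength λ = 26.5 pm
- Scattering angle θ = 77°
- Compton wavelength λ_C ≈ 2.4263 pm

Calculate the shift:
Δλ = 2.4263 × (1 - cos(77°))
Δλ = 2.4263 × 0.7750
Δλ = 1.8805 pm

Final wavelength:
λ' = 26.5 + 1.8805 = 28.3805 pm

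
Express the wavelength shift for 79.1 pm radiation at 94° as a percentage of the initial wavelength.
3.2814%

Calculate the Compton shift:
Δλ = λ_C(1 - cos(94°))
Δλ = 2.4263 × (1 - cos(94°))
Δλ = 2.4263 × 1.0698
Δλ = 2.5956 pm

Percentage change:
(Δλ/λ₀) × 100 = (2.5956/79.1) × 100
= 3.2814%

(Intermediate values are shown rounded; full precision is carried through to the final answer.)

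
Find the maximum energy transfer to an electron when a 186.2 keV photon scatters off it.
78.4933 keV

Maximum energy transfer occurs at θ = 180° (backscattering).

Initial photon: E₀ = 186.2 keV → λ₀ = 6.6587 pm

Maximum Compton shift (at 180°):
Δλ_max = 2λ_C = 2 × 2.4263 = 4.8526 pm

Final wavelength:
λ' = 6.6587 + 4.8526 = 11.5113 pm

Minimum photon energy (maximum energy to electron):
E'_min = hc/λ' = 107.7067 keV

Maximum electron kinetic energy:
K_max = E₀ - E'_min = 186.2000 - 107.7067 = 78.4933 keV

(Intermediate values are shown rounded; full precision is carried through to the final answer.)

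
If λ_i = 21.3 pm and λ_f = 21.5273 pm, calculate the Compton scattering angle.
25.00°

First find the wavelength shift:
Δλ = λ' - λ = 21.5273 - 21.3 = 0.2273 pm

Using Δλ = λ_C(1 - cos θ), with λ_C = h/(m_e·c) ≈ 2.42631024 pm:
cos θ = 1 - Δλ/λ_C
cos θ = 1 - 0.2273/2.42631024
cos θ = 0.906319

θ = arccos(0.906319)
θ = 25.00°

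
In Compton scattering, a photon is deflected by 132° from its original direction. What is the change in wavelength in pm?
4.0498 pm

Using the Compton scattering formula:
Δλ = λ_C(1 - cos θ)

where λ_C = h/(m_e·c) ≈ 2.4263 pm is the Compton wavelength of an electron.

For θ = 132°:
cos(132°) = -0.6691
1 - cos(132°) = 1.6691

Δλ = 2.4263 × 1.6691
Δλ = 4.0498 pm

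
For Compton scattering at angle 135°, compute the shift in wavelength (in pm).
4.1420 pm

Using the Compton scattering formula:
Δλ = λ_C(1 - cos θ)

where λ_C = h/(m_e·c) ≈ 2.4263 pm is the Compton wavelength of an electron.

For θ = 135°:
cos(135°) = -0.7071
1 - cos(135°) = 1.7071

Δλ = 2.4263 × 1.7071
Δλ = 4.1420 pm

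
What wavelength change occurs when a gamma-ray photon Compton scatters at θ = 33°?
0.3914 pm

Using the Compton scattering formula:
Δλ = λ_C(1 - cos θ)

where λ_C = h/(m_e·c) ≈ 2.4263 pm is the Compton wavelength of an electron.

For θ = 33°:
cos(33°) = 0.8387
1 - cos(33°) = 0.1613

Δλ = 2.4263 × 0.1613
Δλ = 0.3914 pm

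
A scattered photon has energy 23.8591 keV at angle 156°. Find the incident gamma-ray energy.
26.1999 keV

Convert final energy to wavelength (hc ≈ 1239.842 keV·pm):
λ' = hc/E' = 1239.842 / 23.8591 = 51.9652 pm

Calculate the Compton shift:
Δλ = λ_C(1 - cos(156°))
Δλ = 2.4263 × (1 - cos(156°))
Δλ = 4.6429 pm

Initial wavelength:
λ = λ' - Δλ = 51.9652 - 4.6429 = 47.3223 pm

Initial energy:
E = hc/λ = 1239.842 / 47.3223 = 26.1999 keV

(Intermediate values are shown rounded; full precision is carried through to the final answer.)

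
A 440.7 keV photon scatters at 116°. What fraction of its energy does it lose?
0.5537 (or 55.37%)

Calculate initial and final photon energies:

Initial: E₀ = 440.7 keV → λ₀ = 2.8133 pm
Compton shift: Δλ = 3.4899 pm
Final wavelength: λ' = 6.3033 pm
Final energy: E' = 196.6979 keV

Fractional energy loss:
(E₀ - E')/E₀ = (440.7000 - 196.6979)/440.7000
= 244.0021/440.7000
= 0.5537
= 55.37%

(Intermediate values are shown rounded; full precision is carried through to the final answer.)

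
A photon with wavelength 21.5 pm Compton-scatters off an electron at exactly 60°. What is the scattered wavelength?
22.7132 pm

Using the Compton formula: λ' = λ + λ_C(1 − cos θ)

For θ = 60°, cos θ = 1/2 (exact) = 0.5000, so:
1 − cos 60° = 1 − (1/2) = 0.5000

Δλ = λ_C × 0.5000 = 2.4263 × 0.5000 = 1.2132 pm

λ' = 21.5 + 1.2132 = 22.7132 pm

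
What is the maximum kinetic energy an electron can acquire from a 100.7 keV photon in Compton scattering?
28.4686 keV

Maximum energy transfer occurs at θ = 180° (backscattering).

Initial photon: E₀ = 100.7 keV → λ₀ = 12.3122 pm

Maximum Compton shift (at 180°):
Δλ_max = 2λ_C = 2 × 2.4263 = 4.8526 pm

Final wavelength:
λ' = 12.3122 + 4.8526 = 17.1649 pm

Minimum photon energy (maximum energy to electron):
E'_min = hc/λ' = 72.2314 keV

Maximum electron kinetic energy:
K_max = E₀ - E'_min = 100.7000 - 72.2314 = 28.4686 keV

(Intermediate values are shown rounded; full precision is carried through to the final answer.)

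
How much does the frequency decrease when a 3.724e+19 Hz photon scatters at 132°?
1.246e+19 Hz (decrease)

Convert frequency to wavelength (c = 299792458 m/s):
λ₀ = c/f₀ = 299792458/3.724e+19 = 8.0502808e-12 m = 8.0503 pm

Calculate Compton shift:
Δλ = λ_C(1 - cos(132°)) = 4.0498 pm

Final wavelength:
λ' = λ₀ + Δλ = 8.0503 + 4.0498 = 12.1001 pm

Final frequency:
f' = c/λ' = 299792458/1.2100110e-11 = 2.4776012e+19 Hz

Frequency shift (decrease):
Δf = f₀ - f' = 3.724e+19 - 2.4776012e+19 = 1.246e+19 Hz

(Intermediate values are shown rounded; full precision is carried through to the final answer.)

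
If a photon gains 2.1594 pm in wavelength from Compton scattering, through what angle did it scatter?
83.68°

From the Compton formula Δλ = λ_C(1 - cos θ), we can solve for θ:

cos θ = 1 - Δλ/λ_C

Given:
- Δλ = 2.1594 pm
- λ_C = h/(m_e·c) ≈ 2.42631024 pm

cos θ = 1 - 2.1594/2.42631024
cos θ = 1 - 0.889993
cos θ = 0.110007

θ = arccos(0.110007)
θ = 83.68°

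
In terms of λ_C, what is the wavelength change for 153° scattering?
1.8910 λ_C

The Compton shift formula is:
Δλ = λ_C(1 - cos θ)

Dividing both sides by λ_C:
Δλ/λ_C = 1 - cos θ

For θ = 153°:
Δλ/λ_C = 1 - cos(153°)
Δλ/λ_C = 1 - -0.8910
Δλ/λ_C = 1.8910

This means the shift is 1.8910 × λ_C = 4.5882 pm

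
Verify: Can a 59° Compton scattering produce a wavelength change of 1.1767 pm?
Yes, consistent

Calculate the expected shift for θ = 59°:

Δλ_expected = λ_C(1 - cos(59°))
Δλ_expected = 2.4263 × (1 - cos(59°))
Δλ_expected = 2.4263 × 0.4850
Δλ_expected = 1.1767 pm

Given shift: 1.1767 pm
Expected shift: 1.1767 pm
Difference: 0.0000 pm

The values match. This is consistent with Compton scattering at the stated angle.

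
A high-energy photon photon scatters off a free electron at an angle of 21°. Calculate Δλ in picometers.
0.1612 pm

Using the Compton scattering formula:
Δλ = λ_C(1 - cos θ)

where λ_C = h/(m_e·c) ≈ 2.4263 pm is the Compton wavelength of an electron.

For θ = 21°:
cos(21°) = 0.9336
1 - cos(21°) = 0.0664

Δλ = 2.4263 × 0.0664
Δλ = 0.1612 pm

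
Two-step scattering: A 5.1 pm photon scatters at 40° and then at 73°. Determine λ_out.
7.3846 pm

Apply Compton shift twice:

First scattering at θ₁ = 40°:
Δλ₁ = λ_C(1 - cos(40°))
Δλ₁ = 2.4263 × 0.2340
Δλ₁ = 0.5676 pm

After first scattering:
λ₁ = 5.1 + 0.5676 = 5.6676 pm

Second scattering at θ₂ = 73°:
Δλ₂ = λ_C(1 - cos(73°))
Δλ₂ = 2.4263 × 0.7076
Δλ₂ = 1.7169 pm

Final wavelength:
λ₂ = 5.6676 + 1.7169 = 7.3846 pm

Total shift: Δλ_total = 0.5676 + 1.7169 = 2.2846 pm

(Intermediate values are shown rounded; full precision is carried through to the final answer.)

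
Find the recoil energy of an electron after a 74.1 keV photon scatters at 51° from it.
3.7799 keV

By energy conservation: K_e = E_initial - E_final

First find the scattered photon energy:
Initial wavelength: λ = hc/E = 16.7320 pm
Compton shift: Δλ = λ_C(1 - cos(51°)) = 0.8994 pm
Final wavelength: λ' = 16.7320 + 0.8994 = 17.6314 pm
Final photon energy: E' = hc/λ' = 70.3201 keV

Electron kinetic energy:
K_e = E - E' = 74.1000 - 70.3201 = 3.7799 keV

(Intermediate values are shown rounded; full precision is carried through to the final answer.)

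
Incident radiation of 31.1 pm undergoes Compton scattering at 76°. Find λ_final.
32.9393 pm

Using the Compton scattering formula:
λ' = λ + Δλ = λ + λ_C(1 - cos θ)

Given:
- Initial wavelength λ = 31.1 pm
- Scattering angle θ = 76°
- Compton wavelength λ_C ≈ 2.4263 pm

Calculate the shift:
Δλ = 2.4263 × (1 - cos(76°))
Δλ = 2.4263 × 0.7581
Δλ = 1.8393 pm

Final wavelength:
λ' = 31.1 + 1.8393 = 32.9393 pm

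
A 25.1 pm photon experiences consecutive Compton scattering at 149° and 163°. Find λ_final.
34.3527 pm

Apply Compton shift twice:

First scattering at θ₁ = 149°:
Δλ₁ = λ_C(1 - cos(149°))
Δλ₁ = 2.4263 × 1.8572
Δλ₁ = 4.5061 pm

After first scattering:
λ₁ = 25.1 + 4.5061 = 29.6061 pm

Second scattering at θ₂ = 163°:
Δλ₂ = λ_C(1 - cos(163°))
Δλ₂ = 2.4263 × 1.9563
Δλ₂ = 4.7466 pm

Final wavelength:
λ₂ = 29.6061 + 4.7466 = 34.3527 pm

Total shift: Δλ_total = 4.5061 + 4.7466 = 9.2527 pm

(Intermediate values are shown rounded; full precision is carried through to the final answer.)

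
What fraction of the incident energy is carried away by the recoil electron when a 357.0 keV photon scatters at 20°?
0.0404 (or 4.04%)

Calculate initial and final photon energies:

Initial: E₀ = 357.0 keV → λ₀ = 3.4729 pm
Compton shift: Δλ = 0.1463 pm
Final wavelength: λ' = 3.6193 pm
Final energy: E' = 342.5668 keV

Fractional energy loss:
(E₀ - E')/E₀ = (357.0000 - 342.5668)/357.0000
= 14.4332/357.0000
= 0.0404
= 4.04%

(Intermediate values are shown rounded; full precision is carried through to the final answer.)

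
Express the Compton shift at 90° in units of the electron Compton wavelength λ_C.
1.0000 λ_C

The Compton shift formula is:
Δλ = λ_C(1 - cos θ)

Dividing both sides by λ_C:
Δλ/λ_C = 1 - cos θ

For θ = 90°:
Δλ/λ_C = 1 - cos(90°)
Δλ/λ_C = 1 - 0.0000
Δλ/λ_C = 1.0000

This means the shift is 1.0000 × λ_C = 2.4263 pm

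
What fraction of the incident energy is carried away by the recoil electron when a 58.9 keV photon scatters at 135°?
0.1644 (or 16.44%)

Calculate initial and final photon energies:

Initial: E₀ = 58.9 keV → λ₀ = 21.0499 pm
Compton shift: Δλ = 4.1420 pm
Final wavelength: λ' = 25.1919 pm
Final energy: E' = 49.2159 keV

Fractional energy loss:
(E₀ - E')/E₀ = (58.9000 - 49.2159)/58.9000
= 9.6841/58.9000
= 0.1644
= 16.44%

(Intermediate values are shown rounded; full precision is carried through to the final answer.)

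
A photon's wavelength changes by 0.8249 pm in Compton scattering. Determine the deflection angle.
48.70°

From the Compton formula Δλ = λ_C(1 - cos θ), we can solve for θ:

cos θ = 1 - Δλ/λ_C

Given:
- Δλ = 0.8249 pm
- λ_C = h/(m_e·c) ≈ 2.42631024 pm

cos θ = 1 - 0.8249/2.42631024
cos θ = 1 - 0.339981
cos θ = 0.660019

θ = arccos(0.660019)
θ = 48.70°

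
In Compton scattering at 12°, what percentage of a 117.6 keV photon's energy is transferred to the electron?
0.0050 (or 0.50%)

Calculate initial and final photon energies:

Initial: E₀ = 117.6 keV → λ₀ = 10.5429 pm
Compton shift: Δλ = 0.0530 pm
Final wavelength: λ' = 10.5959 pm
Final energy: E' = 117.0115 keV

Fractional energy loss:
(E₀ - E')/E₀ = (117.6000 - 117.0115)/117.6000
= 0.5885/117.6000
= 0.0050
= 0.50%

(Intermediate values are shown rounded; full precision is carried through to the final answer.)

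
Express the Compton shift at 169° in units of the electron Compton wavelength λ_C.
1.9816 λ_C

The Compton shift formula is:
Δλ = λ_C(1 - cos θ)

Dividing both sides by λ_C:
Δλ/λ_C = 1 - cos θ

For θ = 169°:
Δλ/λ_C = 1 - cos(169°)
Δλ/λ_C = 1 - -0.9816
Δλ/λ_C = 1.9816

This means the shift is 1.9816 × λ_C = 4.8080 pm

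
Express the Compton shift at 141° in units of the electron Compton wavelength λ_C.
1.7771 λ_C

The Compton shift formula is:
Δλ = λ_C(1 - cos θ)

Dividing both sides by λ_C:
Δλ/λ_C = 1 - cos θ

For θ = 141°:
Δλ/λ_C = 1 - cos(141°)
Δλ/λ_C = 1 - -0.7771
Δλ/λ_C = 1.7771

This means the shift is 1.7771 × λ_C = 4.3119 pm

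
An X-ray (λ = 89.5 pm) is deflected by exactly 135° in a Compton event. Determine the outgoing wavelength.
93.6420 pm

Using the Compton formula: λ' = λ + λ_C(1 − cos θ)

For θ = 135°, cos θ = -√2/2 (exact) ≈ -0.7071, so:
1 − cos 135° = 1 − (-√2/2) ≈ 1.7071

Δλ = λ_C × 1.7071 = 2.4263 × 1.7071 = 4.1420 pm

λ' = 89.5 + 4.1420 = 93.6420 pm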